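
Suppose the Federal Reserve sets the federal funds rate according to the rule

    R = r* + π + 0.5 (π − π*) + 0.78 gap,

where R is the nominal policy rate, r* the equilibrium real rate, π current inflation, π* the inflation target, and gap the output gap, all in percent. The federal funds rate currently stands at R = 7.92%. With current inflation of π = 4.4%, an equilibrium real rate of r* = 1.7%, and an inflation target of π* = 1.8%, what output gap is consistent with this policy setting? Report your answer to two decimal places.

0.67%

0.78 gap = 7.92 − 1.7 − 4.4 − 0.5 × (4.4 − 1.8) = 0.52
gap = 0.52 / 0.78 = 0.67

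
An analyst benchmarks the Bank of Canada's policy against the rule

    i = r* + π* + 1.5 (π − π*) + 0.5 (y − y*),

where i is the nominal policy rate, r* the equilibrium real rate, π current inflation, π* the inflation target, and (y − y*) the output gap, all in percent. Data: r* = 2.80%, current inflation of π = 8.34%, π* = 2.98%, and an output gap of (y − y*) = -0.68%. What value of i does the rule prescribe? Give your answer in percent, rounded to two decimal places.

13.48%

i = 2.80 + 2.98 + 1.5 × (8.34 − 2.98) + 0.5 × (-0.68)
   = 2.80 + 2.98 + 8.04 − 0.34 = 13.48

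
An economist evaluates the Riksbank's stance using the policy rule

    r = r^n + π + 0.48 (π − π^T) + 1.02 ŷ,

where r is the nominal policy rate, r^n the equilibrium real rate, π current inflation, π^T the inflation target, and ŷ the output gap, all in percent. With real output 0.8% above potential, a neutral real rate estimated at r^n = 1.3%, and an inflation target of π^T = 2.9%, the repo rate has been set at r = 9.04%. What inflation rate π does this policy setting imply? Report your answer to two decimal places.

Output 0.8% above potential → ŷ = 0.8.
Collecting π: r = r^n + (1 + 0.48) π − 0.48 π^T + 1.02 ŷ
1.48 π = 9.04 − 1.3 + 0.48 × 2.9 − 1.02 × 0.8 = 8.316
π = 8.316 / 1.48 = 5.62

5.62%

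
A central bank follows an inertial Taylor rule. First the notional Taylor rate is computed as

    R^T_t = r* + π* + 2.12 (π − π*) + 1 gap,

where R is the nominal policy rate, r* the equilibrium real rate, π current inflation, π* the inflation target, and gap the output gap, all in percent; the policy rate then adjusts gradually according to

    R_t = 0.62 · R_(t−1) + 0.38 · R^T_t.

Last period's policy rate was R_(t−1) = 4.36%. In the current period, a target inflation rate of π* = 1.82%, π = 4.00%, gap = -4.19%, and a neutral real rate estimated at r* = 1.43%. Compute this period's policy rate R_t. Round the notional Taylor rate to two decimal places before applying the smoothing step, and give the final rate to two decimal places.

4.10%

R^T_t = 1.43 + 1.82 + 2.12 × (4.00 − 1.82) + 1 × (-4.19)
   = 1.43 + 1.82 + 4.6216 − 4.19 = 3.68
R_t = 0.62 × 4.36 + 0.38 × 3.68 = 2.7032 + 1.3984 = 4.10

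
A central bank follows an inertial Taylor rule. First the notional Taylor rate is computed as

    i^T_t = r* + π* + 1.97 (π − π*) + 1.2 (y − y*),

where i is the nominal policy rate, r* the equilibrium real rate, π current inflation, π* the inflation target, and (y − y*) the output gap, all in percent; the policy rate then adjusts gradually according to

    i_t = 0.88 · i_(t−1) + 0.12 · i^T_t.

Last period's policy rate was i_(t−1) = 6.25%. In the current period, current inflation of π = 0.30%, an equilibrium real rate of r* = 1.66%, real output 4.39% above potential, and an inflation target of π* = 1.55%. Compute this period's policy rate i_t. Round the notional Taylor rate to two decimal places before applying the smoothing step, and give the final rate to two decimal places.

6.22%

Output 4.39% above potential → (y − y*) = 4.39.
i^T_t = 1.66 + 1.55 + 1.97 × (0.30 − 1.55) + 1.2 × 4.39
   = 1.66 + 1.55 − 2.4625 + 5.268 = 6.02
i_t = 0.88 × 6.25 + 0.12 × 6.02 = 5.5 + 0.7224 = 6.22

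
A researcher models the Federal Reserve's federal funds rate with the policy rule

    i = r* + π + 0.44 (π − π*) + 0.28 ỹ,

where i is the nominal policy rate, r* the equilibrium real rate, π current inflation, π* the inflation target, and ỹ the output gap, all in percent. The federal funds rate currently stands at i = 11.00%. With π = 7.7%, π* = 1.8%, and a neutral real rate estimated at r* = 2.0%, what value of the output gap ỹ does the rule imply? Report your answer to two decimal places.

0.28 ỹ = 11.00 − 2.0 − 7.7 − 0.44 × (7.7 − 1.8) = -1.296
ỹ = -1.296 / 0.28 = -4.63

-4.63%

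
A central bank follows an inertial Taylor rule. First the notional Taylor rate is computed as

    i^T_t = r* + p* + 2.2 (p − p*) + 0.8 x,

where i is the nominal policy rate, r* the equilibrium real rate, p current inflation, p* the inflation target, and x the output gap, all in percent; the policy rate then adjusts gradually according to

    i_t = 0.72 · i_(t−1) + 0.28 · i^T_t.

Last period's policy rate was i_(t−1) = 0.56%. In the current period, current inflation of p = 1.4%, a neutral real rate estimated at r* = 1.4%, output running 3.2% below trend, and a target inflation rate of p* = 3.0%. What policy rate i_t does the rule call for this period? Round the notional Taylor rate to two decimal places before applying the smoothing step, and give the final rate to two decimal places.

Output 3.2% below potential → x = -3.2.
i^T_t = 1.4 + 3.0 + 2.2 × (1.4 − 3.0) + 0.8 × (-3.2)
   = 1.4 + 3 − 3.52 − 2.56 = -1.68
i_t = 0.72 × 0.56 + 0.28 × (-1.68) = 0.4032 − 0.4704 = -0.07

-0.07%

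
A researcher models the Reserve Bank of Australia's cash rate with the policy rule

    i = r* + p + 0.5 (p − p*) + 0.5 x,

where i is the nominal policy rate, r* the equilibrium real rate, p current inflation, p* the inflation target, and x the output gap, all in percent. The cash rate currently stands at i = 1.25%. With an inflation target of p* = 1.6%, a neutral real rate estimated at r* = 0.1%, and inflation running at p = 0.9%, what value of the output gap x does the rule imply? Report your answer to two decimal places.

1.20%

0.5 x = 1.25 − 0.1 − 0.9 − 0.5 × (0.9 − 1.6) = 0.6
x = 0.6 / 0.5 = 1.20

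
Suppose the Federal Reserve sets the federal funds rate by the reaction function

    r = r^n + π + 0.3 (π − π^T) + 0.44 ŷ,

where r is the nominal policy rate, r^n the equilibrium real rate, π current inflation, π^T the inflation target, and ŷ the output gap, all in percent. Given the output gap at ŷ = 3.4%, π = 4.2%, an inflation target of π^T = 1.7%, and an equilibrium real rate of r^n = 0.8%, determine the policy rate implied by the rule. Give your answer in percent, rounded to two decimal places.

r = 0.8 + 4.2 + 0.3 × (4.2 − 1.7) + 0.44 × 3.4
   = 0.8 + 4.2 + 0.75 + 1.496 = 7.25

7.25%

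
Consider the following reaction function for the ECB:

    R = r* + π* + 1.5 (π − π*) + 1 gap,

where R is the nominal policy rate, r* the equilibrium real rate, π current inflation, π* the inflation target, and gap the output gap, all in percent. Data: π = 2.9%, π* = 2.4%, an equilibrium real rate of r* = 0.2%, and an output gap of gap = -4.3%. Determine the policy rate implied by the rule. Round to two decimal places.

-0.95%

R = 0.2 + 2.4 + 1.5 × (2.9 − 2.4) + 1 × (-4.3)
   = 0.2 + 2.4 + 0.75 − 4.3 = -0.95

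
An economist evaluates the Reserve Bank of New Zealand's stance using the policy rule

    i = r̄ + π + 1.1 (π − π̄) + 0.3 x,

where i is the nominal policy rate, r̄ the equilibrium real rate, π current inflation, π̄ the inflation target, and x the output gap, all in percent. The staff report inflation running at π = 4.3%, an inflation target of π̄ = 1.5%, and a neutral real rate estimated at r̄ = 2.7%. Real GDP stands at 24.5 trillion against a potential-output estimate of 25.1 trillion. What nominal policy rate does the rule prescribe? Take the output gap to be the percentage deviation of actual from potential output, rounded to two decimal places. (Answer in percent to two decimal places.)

Output gap = 100 × (24.5 − 25.1) / 25.1 = -2.39%.
i = 2.70 + 4.30 + 1.1 × (4.30 − 1.50) + 0.3 × (-2.39)
   = 2.70 + 4.3 + 3.08 − 0.717 = 9.36

9.36%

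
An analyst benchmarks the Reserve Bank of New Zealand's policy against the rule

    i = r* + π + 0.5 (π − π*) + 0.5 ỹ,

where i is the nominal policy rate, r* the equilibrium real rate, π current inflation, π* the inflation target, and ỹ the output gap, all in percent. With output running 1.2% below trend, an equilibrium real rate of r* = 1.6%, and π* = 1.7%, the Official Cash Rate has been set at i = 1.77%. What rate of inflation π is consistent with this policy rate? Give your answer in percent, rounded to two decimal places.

Output 1.2% below potential → ỹ = -1.2.
Collecting π: i = r* + (1 + 0.5) π − 0.5 π* + 0.5 ỹ
1.5 π = 1.77 − 1.6 + 0.5 × 1.7 − 0.5 × (-1.2) = 1.62
π = 1.62 / 1.5 = 1.08

1.08%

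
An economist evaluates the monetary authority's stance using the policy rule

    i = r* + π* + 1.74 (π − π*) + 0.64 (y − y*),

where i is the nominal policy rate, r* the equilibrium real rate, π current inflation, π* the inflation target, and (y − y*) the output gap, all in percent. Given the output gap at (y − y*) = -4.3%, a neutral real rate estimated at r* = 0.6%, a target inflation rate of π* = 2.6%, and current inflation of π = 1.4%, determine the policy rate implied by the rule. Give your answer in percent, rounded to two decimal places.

i = 0.6 + 2.6 + 1.74 × (1.4 − 2.6) + 0.64 × (-4.3)
   = 0.6 + 2.6 − 2.088 − 2.752 = -1.64

-1.64%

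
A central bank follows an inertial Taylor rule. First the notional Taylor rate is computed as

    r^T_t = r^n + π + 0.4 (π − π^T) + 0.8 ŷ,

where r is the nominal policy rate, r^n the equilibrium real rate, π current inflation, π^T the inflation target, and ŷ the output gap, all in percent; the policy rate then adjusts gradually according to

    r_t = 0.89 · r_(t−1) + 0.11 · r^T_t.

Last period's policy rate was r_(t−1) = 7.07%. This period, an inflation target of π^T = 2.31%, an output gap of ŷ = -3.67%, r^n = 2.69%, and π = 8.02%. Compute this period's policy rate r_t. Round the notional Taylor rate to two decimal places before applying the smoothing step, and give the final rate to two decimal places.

7.40%

r^T_t = 2.69 + 8.02 + 0.4 × (8.02 − 2.31) + 0.8 × (-3.67)
   = 2.69 + 8.02 + 2.284 − 2.936 = 10.06
r_t = 0.89 × 7.07 + 0.11 × 10.06 = 6.2923 + 1.1066 = 7.40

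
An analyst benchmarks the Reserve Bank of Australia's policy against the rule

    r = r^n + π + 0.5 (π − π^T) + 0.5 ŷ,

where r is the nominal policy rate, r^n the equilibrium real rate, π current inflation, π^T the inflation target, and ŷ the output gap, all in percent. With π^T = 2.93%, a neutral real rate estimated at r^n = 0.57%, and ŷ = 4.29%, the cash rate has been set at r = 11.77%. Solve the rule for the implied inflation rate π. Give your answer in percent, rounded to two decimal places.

Collecting π: r = r^n + (1 + 0.5) π − 0.5 π^T + 0.5 ŷ
1.5 π = 11.77 − 0.57 + 0.5 × 2.93 − 0.5 × 4.29 = 10.52
π = 10.52 / 1.5 = 7.01

7.01%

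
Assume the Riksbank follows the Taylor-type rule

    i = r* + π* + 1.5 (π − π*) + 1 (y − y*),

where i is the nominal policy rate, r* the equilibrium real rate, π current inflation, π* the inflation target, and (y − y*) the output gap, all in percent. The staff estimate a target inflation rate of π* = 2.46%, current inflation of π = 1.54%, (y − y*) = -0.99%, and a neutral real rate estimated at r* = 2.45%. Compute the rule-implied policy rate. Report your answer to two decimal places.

i = 2.45 + 2.46 + 1.5 × (1.54 − 2.46) + 1 × (-0.99)
   = 2.45 + 2.46 − 1.38 − 0.99 = 2.54

2.54%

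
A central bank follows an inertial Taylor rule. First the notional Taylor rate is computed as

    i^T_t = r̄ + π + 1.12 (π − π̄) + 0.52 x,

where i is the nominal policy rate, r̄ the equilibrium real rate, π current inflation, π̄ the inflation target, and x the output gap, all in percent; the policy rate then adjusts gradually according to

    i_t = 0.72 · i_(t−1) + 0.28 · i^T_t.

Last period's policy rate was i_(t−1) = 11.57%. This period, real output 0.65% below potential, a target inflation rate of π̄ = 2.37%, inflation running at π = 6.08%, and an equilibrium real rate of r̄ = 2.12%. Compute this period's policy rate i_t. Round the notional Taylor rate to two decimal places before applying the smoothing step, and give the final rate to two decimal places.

11.70%

Output 0.65% below potential → x = -0.65.
i^T_t = 2.12 + 6.08 + 1.12 × (6.08 − 2.37) + 0.52 × (-0.65)
   = 2.12 + 6.08 + 4.1552 − 0.338 = 12.02
i_t = 0.72 × 11.57 + 0.28 × 12.02 = 8.3304 + 3.3656 = 11.70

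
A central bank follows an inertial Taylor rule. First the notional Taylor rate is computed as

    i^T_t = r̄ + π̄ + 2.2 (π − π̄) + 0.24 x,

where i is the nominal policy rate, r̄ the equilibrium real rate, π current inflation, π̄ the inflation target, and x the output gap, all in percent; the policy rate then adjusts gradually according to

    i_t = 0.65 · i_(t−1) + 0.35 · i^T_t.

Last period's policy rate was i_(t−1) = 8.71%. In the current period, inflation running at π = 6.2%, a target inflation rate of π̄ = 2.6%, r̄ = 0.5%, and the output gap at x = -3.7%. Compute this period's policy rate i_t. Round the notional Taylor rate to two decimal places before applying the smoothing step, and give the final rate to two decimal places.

9.21%

i^T_t = 0.5 + 2.6 + 2.2 × (6.2 − 2.6) + 0.24 × (-3.7)
   = 0.5 + 2.6 + 7.92 − 0.888 = 10.13
i_t = 0.65 × 8.71 + 0.35 × 10.13 = 5.6615 + 3.5455 = 9.21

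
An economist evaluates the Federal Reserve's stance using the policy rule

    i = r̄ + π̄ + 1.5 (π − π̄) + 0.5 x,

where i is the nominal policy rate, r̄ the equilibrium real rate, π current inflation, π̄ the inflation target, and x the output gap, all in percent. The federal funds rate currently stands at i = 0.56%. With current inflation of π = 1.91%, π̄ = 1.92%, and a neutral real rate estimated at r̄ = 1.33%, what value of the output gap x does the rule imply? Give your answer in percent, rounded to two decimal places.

0.5 x = 0.56 − 1.33 − 1.92 − 1.5 × (1.91 − 1.92) = -2.675
x = -2.675 / 0.5 = -5.35

-5.35%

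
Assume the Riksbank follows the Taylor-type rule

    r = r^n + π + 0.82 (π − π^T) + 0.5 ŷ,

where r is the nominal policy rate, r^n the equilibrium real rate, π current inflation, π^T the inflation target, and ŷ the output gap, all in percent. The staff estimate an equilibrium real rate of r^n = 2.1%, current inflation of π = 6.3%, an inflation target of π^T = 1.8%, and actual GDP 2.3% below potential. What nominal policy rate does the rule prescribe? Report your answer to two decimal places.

Output 2.3% below potential → ŷ = -2.3.
r = 2.1 + 6.3 + 0.82 × (6.3 − 1.8) + 0.5 × (-2.3)
   = 2.1 + 6.3 + 3.69 − 1.15 = 10.94

10.94%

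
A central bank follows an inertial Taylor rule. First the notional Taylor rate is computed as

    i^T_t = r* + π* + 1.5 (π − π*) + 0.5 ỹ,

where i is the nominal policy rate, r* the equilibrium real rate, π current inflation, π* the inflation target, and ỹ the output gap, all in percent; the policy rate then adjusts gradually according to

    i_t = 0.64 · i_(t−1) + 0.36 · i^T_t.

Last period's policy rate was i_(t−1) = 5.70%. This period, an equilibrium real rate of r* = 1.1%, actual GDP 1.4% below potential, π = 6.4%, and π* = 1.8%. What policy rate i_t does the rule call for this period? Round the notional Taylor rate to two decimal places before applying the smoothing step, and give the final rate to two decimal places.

Output 1.4% below potential → ỹ = -1.4.
i^T_t = 1.1 + 1.8 + 1.5 × (6.4 − 1.8) + 0.5 × (-1.4)
   = 1.1 + 1.8 + 6.9 − 0.7 = 9.10
i_t = 0.64 × 5.70 + 0.36 × 9.10 = 3.648 + 3.276 = 6.92

6.92%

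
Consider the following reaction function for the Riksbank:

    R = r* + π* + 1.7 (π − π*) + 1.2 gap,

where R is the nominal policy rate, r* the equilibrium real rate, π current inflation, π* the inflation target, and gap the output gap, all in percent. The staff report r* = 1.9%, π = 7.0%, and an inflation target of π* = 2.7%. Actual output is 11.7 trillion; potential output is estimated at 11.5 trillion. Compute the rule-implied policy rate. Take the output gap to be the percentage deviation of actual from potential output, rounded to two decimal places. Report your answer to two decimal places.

Output gap = 100 × (11.7 − 11.5) / 11.5 = 1.74%.
R = 1.90 + 2.70 + 1.7 × (7.00 − 2.70) + 1.2 × 1.74
   = 1.90 + 2.7 + 7.31 + 2.088 = 14.00

14.00%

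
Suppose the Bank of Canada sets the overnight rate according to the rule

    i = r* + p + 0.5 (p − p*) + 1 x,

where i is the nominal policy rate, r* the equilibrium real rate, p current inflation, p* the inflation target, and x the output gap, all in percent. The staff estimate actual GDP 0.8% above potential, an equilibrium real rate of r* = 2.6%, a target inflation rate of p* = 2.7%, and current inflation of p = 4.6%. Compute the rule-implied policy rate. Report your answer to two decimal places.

Output 0.8% above potential → x = 0.8.
i = 2.6 + 4.6 + 0.5 × (4.6 − 2.7) + 1 × 0.8
   = 2.6 + 4.6 + 0.95 + 0.8 = 8.95

8.95%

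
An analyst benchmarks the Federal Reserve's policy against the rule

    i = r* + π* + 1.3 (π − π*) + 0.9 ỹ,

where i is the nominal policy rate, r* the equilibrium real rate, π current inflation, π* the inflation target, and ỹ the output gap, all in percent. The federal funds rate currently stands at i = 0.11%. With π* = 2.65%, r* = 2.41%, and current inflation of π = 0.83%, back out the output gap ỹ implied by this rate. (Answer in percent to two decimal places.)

0.9 ỹ = 0.11 − 2.41 − 2.65 − 1.3 × (0.83 − 2.65) = -2.584
ỹ = -2.584 / 0.9 = -2.87

-2.87%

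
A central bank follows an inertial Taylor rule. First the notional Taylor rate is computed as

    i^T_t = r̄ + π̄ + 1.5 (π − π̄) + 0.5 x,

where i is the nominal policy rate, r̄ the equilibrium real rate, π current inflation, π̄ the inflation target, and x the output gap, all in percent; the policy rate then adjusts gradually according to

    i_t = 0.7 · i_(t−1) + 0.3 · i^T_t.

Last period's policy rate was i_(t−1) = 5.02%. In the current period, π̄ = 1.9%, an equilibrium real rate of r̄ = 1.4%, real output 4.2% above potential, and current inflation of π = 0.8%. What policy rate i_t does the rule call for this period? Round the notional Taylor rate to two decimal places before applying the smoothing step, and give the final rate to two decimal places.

Output 4.2% above potential → x = 4.2.
i^T_t = 1.4 + 1.9 + 1.5 × (0.8 − 1.9) + 0.5 × 4.2
   = 1.4 + 1.9 − 1.65 + 2.1 = 3.75
i_t = 0.7 × 5.02 + 0.3 × 3.75 = 3.514 + 1.125 = 4.64

4.64%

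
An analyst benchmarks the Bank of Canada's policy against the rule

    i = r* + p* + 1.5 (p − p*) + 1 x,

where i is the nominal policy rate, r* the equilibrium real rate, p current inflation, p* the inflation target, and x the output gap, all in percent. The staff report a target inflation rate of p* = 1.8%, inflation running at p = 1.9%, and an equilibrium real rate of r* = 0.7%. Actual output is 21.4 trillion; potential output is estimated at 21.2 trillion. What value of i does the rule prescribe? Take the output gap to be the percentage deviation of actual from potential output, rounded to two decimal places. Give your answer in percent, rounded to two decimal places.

Output gap = 100 × (21.4 − 21.2) / 21.2 = 0.94%.
i = 0.70 + 1.80 + 1.5 × (1.90 − 1.80) + 1 × 0.94
   = 0.70 + 1.8 + 0.15 + 0.94 = 3.59

3.59%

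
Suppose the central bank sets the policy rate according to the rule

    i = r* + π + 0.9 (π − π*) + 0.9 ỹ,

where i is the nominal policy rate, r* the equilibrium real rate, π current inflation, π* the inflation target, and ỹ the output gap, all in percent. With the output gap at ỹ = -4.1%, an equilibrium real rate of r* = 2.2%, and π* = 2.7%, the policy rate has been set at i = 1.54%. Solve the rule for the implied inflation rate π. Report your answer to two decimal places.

2.87%

Collecting π: i = r* + (1 + 0.9) π − 0.9 π* + 0.9 ỹ
1.9 π = 1.54 − 2.2 + 0.9 × 2.7 − 0.9 × (-4.1) = 5.46
π = 5.46 / 1.9 = 2.87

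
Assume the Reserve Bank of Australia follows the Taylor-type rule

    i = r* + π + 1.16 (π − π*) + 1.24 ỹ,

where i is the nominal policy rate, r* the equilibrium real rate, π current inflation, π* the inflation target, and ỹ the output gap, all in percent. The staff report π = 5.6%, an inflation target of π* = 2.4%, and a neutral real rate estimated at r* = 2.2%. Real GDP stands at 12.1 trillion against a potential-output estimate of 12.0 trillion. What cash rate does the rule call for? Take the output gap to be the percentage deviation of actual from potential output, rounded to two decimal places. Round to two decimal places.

12.54%

Output gap = 100 × (12.1 − 12.0) / 12.0 = 0.83%.
i = 2.20 + 5.60 + 1.16 × (5.60 − 2.40) + 1.24 × 0.83
   = 2.20 + 5.6 + 3.712 + 1.0292 = 12.54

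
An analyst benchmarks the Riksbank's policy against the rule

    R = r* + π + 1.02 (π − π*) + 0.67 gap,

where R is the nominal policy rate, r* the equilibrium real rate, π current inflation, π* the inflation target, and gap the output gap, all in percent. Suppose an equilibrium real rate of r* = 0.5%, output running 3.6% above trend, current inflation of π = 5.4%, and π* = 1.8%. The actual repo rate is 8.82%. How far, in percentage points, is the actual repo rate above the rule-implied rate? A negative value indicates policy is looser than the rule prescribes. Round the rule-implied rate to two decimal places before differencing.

-3.16 pp

Output 3.6% above potential → gap = 3.6.
R = 0.5 + 5.4 + 1.02 × (5.4 − 1.8) + 0.67 × 3.6
   = 0.5 + 5.4 + 3.672 + 2.412 = 11.98
Deviation = 8.82 − 11.98 = -3.16 pp.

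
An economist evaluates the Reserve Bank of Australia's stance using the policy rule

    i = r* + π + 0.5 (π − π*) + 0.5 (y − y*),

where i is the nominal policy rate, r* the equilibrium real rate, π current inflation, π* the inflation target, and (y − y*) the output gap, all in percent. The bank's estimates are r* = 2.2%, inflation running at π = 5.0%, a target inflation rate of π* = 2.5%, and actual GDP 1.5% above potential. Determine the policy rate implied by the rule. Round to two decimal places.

9.20%

Output 1.5% above potential → (y − y*) = 1.5.
i = 2.2 + 5.0 + 0.5 × (5.0 − 2.5) + 0.5 × 1.5
   = 2.2 + 5 + 1.25 + 0.75 = 9.20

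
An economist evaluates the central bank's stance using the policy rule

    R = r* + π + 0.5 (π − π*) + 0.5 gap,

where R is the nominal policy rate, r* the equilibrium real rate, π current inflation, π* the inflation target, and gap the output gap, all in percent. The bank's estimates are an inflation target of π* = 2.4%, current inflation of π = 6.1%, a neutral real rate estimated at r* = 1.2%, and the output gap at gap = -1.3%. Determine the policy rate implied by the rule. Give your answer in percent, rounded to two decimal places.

R = 1.2 + 6.1 + 0.5 × (6.1 − 2.4) + 0.5 × (-1.3)
   = 1.2 + 6.1 + 1.85 − 0.65 = 8.50

8.50%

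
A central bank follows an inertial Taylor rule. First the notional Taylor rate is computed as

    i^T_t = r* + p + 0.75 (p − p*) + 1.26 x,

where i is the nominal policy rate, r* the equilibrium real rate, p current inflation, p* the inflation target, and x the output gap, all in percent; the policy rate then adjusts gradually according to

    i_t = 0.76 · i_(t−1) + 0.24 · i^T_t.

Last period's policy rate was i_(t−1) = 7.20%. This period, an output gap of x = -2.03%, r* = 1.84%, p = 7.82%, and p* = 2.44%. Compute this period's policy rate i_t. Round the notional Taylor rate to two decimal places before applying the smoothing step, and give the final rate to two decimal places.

i^T_t = 1.84 + 7.82 + 0.75 × (7.82 − 2.44) + 1.26 × (-2.03)
   = 1.84 + 7.82 + 4.035 − 2.5578 = 11.14
i_t = 0.76 × 7.20 + 0.24 × 11.14 = 5.472 + 2.6736 = 8.15

8.15%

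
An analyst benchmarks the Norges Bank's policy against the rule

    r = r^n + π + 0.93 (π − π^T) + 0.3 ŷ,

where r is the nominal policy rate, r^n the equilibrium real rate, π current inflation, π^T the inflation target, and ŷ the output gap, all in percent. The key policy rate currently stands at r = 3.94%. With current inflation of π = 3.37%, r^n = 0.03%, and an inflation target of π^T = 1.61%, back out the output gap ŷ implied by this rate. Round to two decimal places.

0.3 ŷ = 3.94 − 0.03 − 3.37 − 0.93 × (3.37 − 1.61) = -1.0968
ŷ = -1.0968 / 0.3 = -3.66

-3.66%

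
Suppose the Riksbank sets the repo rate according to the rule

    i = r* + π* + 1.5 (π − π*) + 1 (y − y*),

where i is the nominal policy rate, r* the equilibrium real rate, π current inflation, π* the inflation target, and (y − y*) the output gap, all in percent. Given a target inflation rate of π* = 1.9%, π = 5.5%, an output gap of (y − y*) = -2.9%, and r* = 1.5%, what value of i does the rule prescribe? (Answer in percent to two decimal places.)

i = 1.5 + 1.9 + 1.5 × (5.5 − 1.9) + 1 × (-2.9)
   = 1.5 + 1.9 + 5.4 − 2.9 = 5.90

5.90%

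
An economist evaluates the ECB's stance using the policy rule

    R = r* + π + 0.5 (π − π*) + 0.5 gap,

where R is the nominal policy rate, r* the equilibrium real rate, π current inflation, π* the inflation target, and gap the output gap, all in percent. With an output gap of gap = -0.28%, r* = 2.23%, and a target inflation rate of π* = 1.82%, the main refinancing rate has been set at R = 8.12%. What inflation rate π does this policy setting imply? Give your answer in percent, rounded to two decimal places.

Collecting π: R = r* + (1 + 0.5) π − 0.5 π* + 0.5 gap
1.5 π = 8.12 − 2.23 + 0.5 × 1.82 − 0.5 × (-0.28) = 6.94
π = 6.94 / 1.5 = 4.63

4.63%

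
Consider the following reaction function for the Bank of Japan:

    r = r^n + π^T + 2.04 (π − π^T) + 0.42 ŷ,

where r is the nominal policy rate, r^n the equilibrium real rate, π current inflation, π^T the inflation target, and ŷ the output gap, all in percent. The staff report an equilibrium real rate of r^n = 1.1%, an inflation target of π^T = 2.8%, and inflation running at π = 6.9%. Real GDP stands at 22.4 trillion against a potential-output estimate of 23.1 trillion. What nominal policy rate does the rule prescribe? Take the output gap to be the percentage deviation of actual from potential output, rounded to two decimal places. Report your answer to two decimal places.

Output gap = 100 × (22.4 − 23.1) / 23.1 = -3.03%.
r = 1.10 + 2.80 + 2.04 × (6.90 − 2.80) + 0.42 × (-3.03)
   = 1.10 + 2.8 + 8.364 − 1.2726 = 10.99

10.99%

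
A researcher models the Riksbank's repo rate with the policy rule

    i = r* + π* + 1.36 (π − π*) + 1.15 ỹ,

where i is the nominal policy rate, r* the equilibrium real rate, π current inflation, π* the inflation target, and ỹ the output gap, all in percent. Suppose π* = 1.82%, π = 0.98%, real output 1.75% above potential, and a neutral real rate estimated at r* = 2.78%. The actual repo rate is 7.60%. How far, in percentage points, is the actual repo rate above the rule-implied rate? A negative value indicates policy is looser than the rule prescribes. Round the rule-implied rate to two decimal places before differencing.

Output 1.75% above potential → ỹ = 1.75.
i = 2.78 + 1.82 + 1.36 × (0.98 − 1.82) + 1.15 × 1.75
   = 2.78 + 1.82 − 1.1424 + 2.0125 = 5.47
Deviation = 7.60 − 5.47 = 2.13 pp.

2.13 pp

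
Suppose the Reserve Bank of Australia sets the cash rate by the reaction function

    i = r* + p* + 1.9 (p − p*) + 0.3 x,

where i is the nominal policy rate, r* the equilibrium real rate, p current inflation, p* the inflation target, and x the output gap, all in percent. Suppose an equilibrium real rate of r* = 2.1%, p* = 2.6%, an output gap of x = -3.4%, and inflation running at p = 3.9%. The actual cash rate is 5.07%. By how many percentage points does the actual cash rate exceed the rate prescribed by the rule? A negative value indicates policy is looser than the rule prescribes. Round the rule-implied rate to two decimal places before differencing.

-1.08 pp

i = 2.1 + 2.6 + 1.9 × (3.9 − 2.6) + 0.3 × (-3.4)
   = 2.1 + 2.6 + 2.47 − 1.02 = 6.15
Deviation = 5.07 − 6.15 = -1.08 pp.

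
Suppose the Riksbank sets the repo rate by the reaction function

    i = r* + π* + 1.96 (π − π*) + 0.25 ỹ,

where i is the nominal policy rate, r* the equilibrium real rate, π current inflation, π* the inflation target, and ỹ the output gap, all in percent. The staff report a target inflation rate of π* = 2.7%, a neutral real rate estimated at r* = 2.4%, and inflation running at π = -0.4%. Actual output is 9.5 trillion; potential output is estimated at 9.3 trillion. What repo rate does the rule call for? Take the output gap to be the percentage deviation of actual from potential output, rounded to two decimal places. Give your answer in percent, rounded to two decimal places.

-0.44%

Output gap = 100 × (9.5 − 9.3) / 9.3 = 2.15%.
i = 2.40 + 2.70 + 1.96 × (-0.40 − 2.70) + 0.25 × 2.15
   = 2.40 + 2.7 − 6.076 + 0.5375 = -0.44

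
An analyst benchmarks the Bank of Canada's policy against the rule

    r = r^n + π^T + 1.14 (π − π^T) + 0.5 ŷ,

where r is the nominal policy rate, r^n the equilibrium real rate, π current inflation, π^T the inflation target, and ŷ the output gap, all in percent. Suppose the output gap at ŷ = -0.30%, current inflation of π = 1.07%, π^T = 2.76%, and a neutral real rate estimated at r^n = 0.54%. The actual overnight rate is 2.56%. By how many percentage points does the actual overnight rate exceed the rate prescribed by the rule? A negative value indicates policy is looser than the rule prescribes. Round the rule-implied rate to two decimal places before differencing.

r = 0.54 + 2.76 + 1.14 × (1.07 − 2.76) + 0.5 × (-0.30)
   = 0.54 + 2.76 − 1.9266 − 0.15 = 1.22
Deviation = 2.56 − 1.22 = 1.34 pp.

1.34 pp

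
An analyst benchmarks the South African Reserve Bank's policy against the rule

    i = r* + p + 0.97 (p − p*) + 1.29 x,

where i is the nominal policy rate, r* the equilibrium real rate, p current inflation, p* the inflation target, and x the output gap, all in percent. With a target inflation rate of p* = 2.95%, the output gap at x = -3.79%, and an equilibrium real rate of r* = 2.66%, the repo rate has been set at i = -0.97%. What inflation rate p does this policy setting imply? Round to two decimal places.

2.09%

Collecting p: i = r* + (1 + 0.97) p − 0.97 p* + 1.29 x
1.97 p = -0.97 − 2.66 + 0.97 × 2.95 − 1.29 × (-3.79) = 4.1206
p = 4.1206 / 1.97 = 2.09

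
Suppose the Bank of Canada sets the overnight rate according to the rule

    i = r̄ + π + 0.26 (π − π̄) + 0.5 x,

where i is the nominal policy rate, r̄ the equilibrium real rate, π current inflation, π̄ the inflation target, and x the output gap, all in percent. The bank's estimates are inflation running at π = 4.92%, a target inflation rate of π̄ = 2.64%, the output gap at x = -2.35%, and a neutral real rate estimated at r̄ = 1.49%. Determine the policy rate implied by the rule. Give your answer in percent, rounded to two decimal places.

5.83%

i = 1.49 + 4.92 + 0.26 × (4.92 − 2.64) + 0.5 × (-2.35)
   = 1.49 + 4.92 + 0.5928 − 1.175 = 5.83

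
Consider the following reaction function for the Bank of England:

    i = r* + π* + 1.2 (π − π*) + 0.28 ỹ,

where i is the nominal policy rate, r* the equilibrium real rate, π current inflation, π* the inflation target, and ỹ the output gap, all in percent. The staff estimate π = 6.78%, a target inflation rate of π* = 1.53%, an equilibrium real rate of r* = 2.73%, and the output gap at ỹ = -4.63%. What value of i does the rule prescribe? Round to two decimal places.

i = 2.73 + 1.53 + 1.2 × (6.78 − 1.53) + 0.28 × (-4.63)
   = 2.73 + 1.53 + 6.3 − 1.2964 = 9.26

9.26%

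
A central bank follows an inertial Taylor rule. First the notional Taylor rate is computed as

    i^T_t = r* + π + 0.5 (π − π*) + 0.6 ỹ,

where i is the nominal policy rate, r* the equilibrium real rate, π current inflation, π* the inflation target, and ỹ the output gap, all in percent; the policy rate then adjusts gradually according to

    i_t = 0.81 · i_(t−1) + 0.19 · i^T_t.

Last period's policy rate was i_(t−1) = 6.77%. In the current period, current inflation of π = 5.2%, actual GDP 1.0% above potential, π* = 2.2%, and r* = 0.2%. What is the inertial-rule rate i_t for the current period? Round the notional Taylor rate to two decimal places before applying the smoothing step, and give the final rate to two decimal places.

6.91%

Output 1.0% above potential → ỹ = 1.0.
i^T_t = 0.2 + 5.2 + 0.5 × (5.2 − 2.2) + 0.6 × 1.0
   = 0.2 + 5.2 + 1.5 + 0.6 = 7.50
i_t = 0.81 × 6.77 + 0.19 × 7.50 = 5.4837 + 1.425 = 6.91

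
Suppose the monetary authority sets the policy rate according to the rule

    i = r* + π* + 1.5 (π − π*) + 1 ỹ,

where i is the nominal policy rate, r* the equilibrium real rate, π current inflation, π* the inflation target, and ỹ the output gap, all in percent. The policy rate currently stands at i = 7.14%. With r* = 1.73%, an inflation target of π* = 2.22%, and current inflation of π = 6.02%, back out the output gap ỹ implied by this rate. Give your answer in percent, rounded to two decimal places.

1 ỹ = 7.14 − 1.73 − 2.22 − 1.5 × (6.02 − 2.22) = -2.51
ỹ = -2.51 / 1 = -2.51

-2.51%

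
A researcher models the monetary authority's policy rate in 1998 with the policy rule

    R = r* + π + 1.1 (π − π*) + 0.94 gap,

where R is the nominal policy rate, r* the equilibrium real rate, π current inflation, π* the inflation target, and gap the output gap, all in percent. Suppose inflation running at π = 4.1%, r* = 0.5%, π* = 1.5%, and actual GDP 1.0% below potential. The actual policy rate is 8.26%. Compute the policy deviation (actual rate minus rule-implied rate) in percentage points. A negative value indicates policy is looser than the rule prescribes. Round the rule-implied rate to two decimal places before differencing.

Output 1.0% below potential → gap = -1.0.
R = 0.5 + 4.1 + 1.1 × (4.1 − 1.5) + 0.94 × (-1.0)
   = 0.5 + 4.1 + 2.86 − 0.94 = 6.52
Deviation = 8.26 − 6.52 = 1.74 pp.

1.74 pp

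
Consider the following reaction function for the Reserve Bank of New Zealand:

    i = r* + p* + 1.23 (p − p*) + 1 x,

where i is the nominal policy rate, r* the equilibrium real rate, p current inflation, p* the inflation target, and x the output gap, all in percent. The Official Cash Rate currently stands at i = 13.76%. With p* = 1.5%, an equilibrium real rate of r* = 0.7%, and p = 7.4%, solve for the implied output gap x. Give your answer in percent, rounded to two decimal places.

4.30%

1 x = 13.76 − 0.7 − 1.5 − 1.23 × (7.4 − 1.5) = 4.303
x = 4.303 / 1 = 4.30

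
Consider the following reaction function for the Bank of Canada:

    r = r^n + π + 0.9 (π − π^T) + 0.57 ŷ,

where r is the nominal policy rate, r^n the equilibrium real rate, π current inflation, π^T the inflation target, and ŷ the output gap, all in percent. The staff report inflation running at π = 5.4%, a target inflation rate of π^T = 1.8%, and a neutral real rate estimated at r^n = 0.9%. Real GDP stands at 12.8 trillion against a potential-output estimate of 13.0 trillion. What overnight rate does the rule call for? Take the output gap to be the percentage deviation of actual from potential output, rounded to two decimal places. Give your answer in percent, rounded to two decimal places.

8.66%

Output gap = 100 × (12.8 − 13.0) / 13.0 = -1.54%.
r = 0.90 + 5.40 + 0.9 × (5.40 − 1.80) + 0.57 × (-1.54)
   = 0.90 + 5.4 + 3.24 − 0.8778 = 8.66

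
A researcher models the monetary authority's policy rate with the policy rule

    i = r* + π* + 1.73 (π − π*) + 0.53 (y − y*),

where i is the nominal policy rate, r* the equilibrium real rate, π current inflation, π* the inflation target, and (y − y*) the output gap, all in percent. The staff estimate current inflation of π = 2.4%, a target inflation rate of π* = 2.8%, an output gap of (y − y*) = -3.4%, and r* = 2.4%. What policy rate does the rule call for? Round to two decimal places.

i = 2.4 + 2.8 + 1.73 × (2.4 − 2.8) + 0.53 × (-3.4)
   = 2.4 + 2.8 − 0.692 − 1.802 = 2.71

2.71%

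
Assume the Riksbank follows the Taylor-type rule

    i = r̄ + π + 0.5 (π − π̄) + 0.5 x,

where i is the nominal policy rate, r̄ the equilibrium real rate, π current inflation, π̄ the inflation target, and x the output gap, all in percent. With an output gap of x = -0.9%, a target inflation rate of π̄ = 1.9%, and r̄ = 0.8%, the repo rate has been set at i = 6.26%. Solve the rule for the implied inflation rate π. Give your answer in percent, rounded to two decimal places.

Collecting π: i = r̄ + (1 + 0.5) π − 0.5 π̄ + 0.5 x
1.5 π = 6.26 − 0.8 + 0.5 × 1.9 − 0.5 × (-0.9) = 6.86
π = 6.86 / 1.5 = 4.57

4.57%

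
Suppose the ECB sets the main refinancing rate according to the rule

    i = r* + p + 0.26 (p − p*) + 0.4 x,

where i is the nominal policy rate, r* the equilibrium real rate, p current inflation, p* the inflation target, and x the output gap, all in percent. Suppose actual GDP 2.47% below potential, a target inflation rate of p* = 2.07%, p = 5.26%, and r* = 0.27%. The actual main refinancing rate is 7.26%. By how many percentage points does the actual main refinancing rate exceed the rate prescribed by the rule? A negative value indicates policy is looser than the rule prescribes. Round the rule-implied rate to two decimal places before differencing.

1.89 pp

Output 2.47% below potential → x = -2.47.
i = 0.27 + 5.26 + 0.26 × (5.26 − 2.07) + 0.4 × (-2.47)
   = 0.27 + 5.26 + 0.8294 − 0.988 = 5.37
Deviation = 7.26 − 5.37 = 1.89 pp.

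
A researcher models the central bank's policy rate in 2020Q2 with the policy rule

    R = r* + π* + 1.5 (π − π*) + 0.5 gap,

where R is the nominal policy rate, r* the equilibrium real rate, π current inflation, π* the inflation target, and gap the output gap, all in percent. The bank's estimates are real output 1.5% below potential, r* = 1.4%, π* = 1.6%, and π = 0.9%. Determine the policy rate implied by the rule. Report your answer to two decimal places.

1.20%

Output 1.5% below potential → gap = -1.5.
R = 1.4 + 1.6 + 1.5 × (0.9 − 1.6) + 0.5 × (-1.5)
   = 1.4 + 1.6 − 1.05 − 0.75 = 1.20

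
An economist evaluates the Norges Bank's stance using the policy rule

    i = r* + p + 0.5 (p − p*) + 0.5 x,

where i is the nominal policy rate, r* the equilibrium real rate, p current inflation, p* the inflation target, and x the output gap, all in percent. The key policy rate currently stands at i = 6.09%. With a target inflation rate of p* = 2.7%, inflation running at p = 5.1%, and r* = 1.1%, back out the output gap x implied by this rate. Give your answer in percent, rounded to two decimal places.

-2.62%

0.5 x = 6.09 − 1.1 − 5.1 − 0.5 × (5.1 − 2.7) = -1.31
x = -1.31 / 0.5 = -2.62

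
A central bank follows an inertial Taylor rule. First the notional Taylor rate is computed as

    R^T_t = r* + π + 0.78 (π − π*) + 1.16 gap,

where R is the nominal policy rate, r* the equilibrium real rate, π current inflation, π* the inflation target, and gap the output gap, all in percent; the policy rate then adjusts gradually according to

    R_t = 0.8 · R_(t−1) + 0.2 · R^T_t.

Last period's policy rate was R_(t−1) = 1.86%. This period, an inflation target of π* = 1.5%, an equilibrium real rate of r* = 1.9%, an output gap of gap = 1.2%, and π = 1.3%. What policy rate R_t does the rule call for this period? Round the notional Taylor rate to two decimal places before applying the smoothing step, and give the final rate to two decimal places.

2.38%

R^T_t = 1.9 + 1.3 + 0.78 × (1.3 − 1.5) + 1.16 × 1.2
   = 1.9 + 1.3 − 0.156 + 1.392 = 4.44
R_t = 0.8 × 1.86 + 0.2 × 4.44 = 1.488 + 0.888 = 2.38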